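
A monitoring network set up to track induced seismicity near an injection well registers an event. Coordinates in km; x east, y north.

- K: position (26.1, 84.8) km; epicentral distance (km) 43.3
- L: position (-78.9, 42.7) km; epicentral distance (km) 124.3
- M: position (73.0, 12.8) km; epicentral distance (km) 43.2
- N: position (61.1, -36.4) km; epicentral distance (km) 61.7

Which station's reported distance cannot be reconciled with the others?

N

Solve using three stations at a time. Using K, L, M (subtract circle equations pairwise → linear system) gives (x, y) ≈ (45.4, 46.0).
Distances from that point to each station vs reported:
  K: calculated 43.3 vs reported 43.3 → residual 0.0 km
  L: calculated 124.3 vs reported 124.3 → residual 0.0 km
  M: calculated 43.2 vs reported 43.2 → residual 0.0 km
  N: calculated 83.9 vs reported 61.7 → residual 22.2 km
K, L, M are mutually consistent (residuals ≈ 0); N is off by 22.2 km.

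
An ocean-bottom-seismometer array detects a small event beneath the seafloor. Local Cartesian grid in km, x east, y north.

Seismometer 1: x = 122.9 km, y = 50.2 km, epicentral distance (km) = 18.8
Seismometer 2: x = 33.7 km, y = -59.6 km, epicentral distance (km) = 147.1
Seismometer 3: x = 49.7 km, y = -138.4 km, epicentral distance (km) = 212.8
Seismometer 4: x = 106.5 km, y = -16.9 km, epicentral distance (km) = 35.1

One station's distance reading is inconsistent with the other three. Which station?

Seismometer 4

Solve using three stations at a time. Using Seismometer 1, Seismometer 2, Seismometer 3 (subtract circle equations pairwise → linear system) gives (x, y) ≈ (111.5, 65.2).
Distances from that point to each station vs reported:
  Seismometer 1: calculated 18.8 vs reported 18.8 → residual 0.0 km
  Seismometer 2: calculated 147.1 vs reported 147.1 → residual 0.0 km
  Seismometer 3: calculated 212.8 vs reported 212.8 → residual 0.0 km
  Seismometer 4: calculated 82.3 vs reported 35.1 → residual 47.2 km
Seismometer 1, Seismometer 2, Seismometer 3 are mutually consistent (residuals ≈ 0); Seismometer 4 is off by 47.2 km.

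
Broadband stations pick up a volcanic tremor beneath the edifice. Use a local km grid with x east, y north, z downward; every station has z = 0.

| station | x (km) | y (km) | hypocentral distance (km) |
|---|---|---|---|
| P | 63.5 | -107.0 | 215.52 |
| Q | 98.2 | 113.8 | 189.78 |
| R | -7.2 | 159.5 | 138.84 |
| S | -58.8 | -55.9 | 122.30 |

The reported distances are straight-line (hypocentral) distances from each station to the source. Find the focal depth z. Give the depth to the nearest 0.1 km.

Each station gives a sphere (x−x_i)² + (y−y_i)² + z² = d_i² (stations at z=0).
Subtracting the P sphere from Q and R: z² cancels, leaving linear equations in x and y:
69.4 x + 441.6 y = 17544.85
-141.4 x + 533.0 y = 37183.16
Solving: x ≈ -71.090, y ≈ 50.902 km (keep extra digits for the depth step; rounded: -71.1, 50.9).
Then from the P sphere: z² = 215.52² − (x − 63.5)² − (y + 107.0)² with x = -71.090, y = 50.902, so z ≈ 58.321 ≈ 58.3 km.

z ≈ 58.3 km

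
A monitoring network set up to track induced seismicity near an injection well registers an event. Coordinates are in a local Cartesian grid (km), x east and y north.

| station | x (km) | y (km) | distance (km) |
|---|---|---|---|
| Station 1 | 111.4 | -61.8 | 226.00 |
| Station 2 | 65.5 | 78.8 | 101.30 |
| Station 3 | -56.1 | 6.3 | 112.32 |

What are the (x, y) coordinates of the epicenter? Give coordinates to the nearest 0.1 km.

Circle about each station: (x − 111.4)² + (y + 61.8)² = 226.00²; (x − 65.5)² + (y − 78.8)² = 101.30²; (x + 56.1)² + (y − 6.3)² = 112.32².
Subtracting the Station 1 equation from the Station 2 and Station 3 equations removes the quadratic terms:
-91.8 x + 281.2 y = 35084.80
-335.0 x + 136.2 y = 25417.92
Solving the 2×2 system: x ≈ -29.0, y ≈ 115.3 km.
Check against Station 1 (with the unrounded x, y): √((x − 111.4)²+(y + 61.8)²) = 226.00 ≈ 226.00 km. ✓

(-29.0, 115.3)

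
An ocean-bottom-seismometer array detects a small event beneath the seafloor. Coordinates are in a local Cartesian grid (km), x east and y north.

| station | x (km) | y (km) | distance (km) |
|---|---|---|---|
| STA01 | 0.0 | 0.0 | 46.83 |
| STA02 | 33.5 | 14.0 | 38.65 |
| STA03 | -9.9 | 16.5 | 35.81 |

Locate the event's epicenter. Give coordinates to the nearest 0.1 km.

Circle about each station: x² + y² = 46.83²; (x − 33.5)² + (y − 14.0)² = 38.65²; (x + 9.9)² + (y − 16.5)² = 35.81².
Subtracting the STA01 equation from the STA02 and STA03 equations removes the quadratic terms:
67.0 x + 28.0 y = 2017.48
-19.8 x + 33.0 y = 1280.95
Solving the 2×2 system: x ≈ 11.1, y ≈ 45.5 km.
Check against STA01 (with the unrounded x, y): √(x²+y²) = 46.82 ≈ 46.83 km. ✓

(11.1, 45.5)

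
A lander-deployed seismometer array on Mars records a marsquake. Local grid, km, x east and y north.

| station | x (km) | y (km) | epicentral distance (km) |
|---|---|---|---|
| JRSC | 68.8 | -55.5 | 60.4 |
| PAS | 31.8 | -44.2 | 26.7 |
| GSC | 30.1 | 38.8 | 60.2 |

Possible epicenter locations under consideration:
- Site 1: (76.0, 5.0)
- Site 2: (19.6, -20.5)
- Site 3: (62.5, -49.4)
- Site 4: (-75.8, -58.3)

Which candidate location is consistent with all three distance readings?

For each candidate, compare |candidate − station| to the reported distance:
Site 1: residuals JRSC 0.5, PAS 39.4, GSC 3.2 → max 39.4 km
Site 2: residuals JRSC 0.0, PAS 0.0, GSC 0.0 → max 0.0 km
Site 3: residuals JRSC 51.6, PAS 4.4, GSC 33.8 → max 51.6 km
Site 4: residuals JRSC 84.2, PAS 81.8, GSC 83.5 → max 84.2 km
Only Site 2 has all residuals ≈ 0.

Site 2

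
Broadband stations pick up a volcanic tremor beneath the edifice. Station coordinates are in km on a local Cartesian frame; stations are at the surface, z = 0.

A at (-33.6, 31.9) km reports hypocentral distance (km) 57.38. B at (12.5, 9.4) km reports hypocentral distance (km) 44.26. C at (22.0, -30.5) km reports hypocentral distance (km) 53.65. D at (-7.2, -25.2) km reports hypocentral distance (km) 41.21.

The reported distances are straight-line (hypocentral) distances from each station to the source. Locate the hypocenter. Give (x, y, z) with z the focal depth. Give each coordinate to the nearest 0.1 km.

(-8.7, -5.2, 36.0)

Each station gives a sphere (x−x_i)² + (y−y_i)² + z² = d_i² (stations at z=0).
Subtracting the A sphere from B and C: z² cancels, leaving linear equations in x and y:
92.2 x − 45.0 y = -568.44
111.2 x − 124.8 y = -318.18
Solving: x ≈ -8.708, y ≈ -5.209 km (keep extra digits for the depth step; rounded: -8.7, -5.2).
Then from the A sphere: z² = 57.38² − (x + 33.6)² − (y − 31.9)² with x = -8.708, y = -5.209, so z ≈ 35.997 ≈ 36.0 km.
Check against D (with the unrounded solution): distance 41.20 ≈ 41.21 km. ✓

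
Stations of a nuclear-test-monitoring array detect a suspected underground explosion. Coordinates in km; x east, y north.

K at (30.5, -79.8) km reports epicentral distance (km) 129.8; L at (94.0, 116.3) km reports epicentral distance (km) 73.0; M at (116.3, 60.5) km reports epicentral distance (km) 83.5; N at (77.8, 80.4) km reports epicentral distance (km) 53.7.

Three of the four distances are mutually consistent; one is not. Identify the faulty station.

Solve using three stations at a time. Using K, M, N (subtract circle equations pairwise → linear system) gives (x, y) ≈ (33.4, 50.0).
Distances from that point to each station vs reported:
  K: calculated 129.8 vs reported 129.8 → residual 0.0 km
  L: calculated 89.8 vs reported 73.0 → residual 16.8 km
  M: calculated 83.6 vs reported 83.5 → residual 0.1 km
  N: calculated 53.8 vs reported 53.7 → residual 0.1 km
K, M, N are mutually consistent (residuals ≈ 0); L is off by 16.8 km.

L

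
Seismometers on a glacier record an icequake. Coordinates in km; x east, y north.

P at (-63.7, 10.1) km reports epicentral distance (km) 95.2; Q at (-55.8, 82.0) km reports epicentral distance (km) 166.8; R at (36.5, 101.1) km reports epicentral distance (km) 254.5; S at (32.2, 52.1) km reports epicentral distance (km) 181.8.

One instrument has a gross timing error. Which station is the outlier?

R

Solve using three stations at a time. Using P, Q, S (subtract circle equations pairwise → linear system) gives (x, y) ≈ (-91.8, -80.9).
Distances from that point to each station vs reported:
  P: calculated 95.2 vs reported 95.2 → residual 0.0 km
  Q: calculated 166.8 vs reported 166.8 → residual 0.0 km
  R: calculated 222.6 vs reported 254.5 → residual 31.9 km
  S: calculated 181.8 vs reported 181.8 → residual 0.0 km
P, Q, S are mutually consistent (residuals ≈ 0); R is off by 31.9 km.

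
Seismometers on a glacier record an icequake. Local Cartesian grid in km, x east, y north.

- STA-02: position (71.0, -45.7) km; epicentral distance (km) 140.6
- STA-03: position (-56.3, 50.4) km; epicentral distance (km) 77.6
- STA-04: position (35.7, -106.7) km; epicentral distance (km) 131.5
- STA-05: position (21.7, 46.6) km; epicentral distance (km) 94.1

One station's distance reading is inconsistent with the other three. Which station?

STA-05

Solve using three stations at a time. Using STA-02, STA-03, STA-04 (subtract circle equations pairwise → linear system) gives (x, y) ≈ (-68.2, -26.2).
Distances from that point to each station vs reported:
  STA-02: calculated 140.5 vs reported 140.6 → residual 0.1 km
  STA-03: calculated 77.5 vs reported 77.6 → residual 0.1 km
  STA-04: calculated 131.4 vs reported 131.5 → residual 0.1 km
  STA-05: calculated 115.6 vs reported 94.1 → residual 21.5 km
STA-02, STA-03, STA-04 are mutually consistent (residuals ≈ 0); STA-05 is off by 21.5 km.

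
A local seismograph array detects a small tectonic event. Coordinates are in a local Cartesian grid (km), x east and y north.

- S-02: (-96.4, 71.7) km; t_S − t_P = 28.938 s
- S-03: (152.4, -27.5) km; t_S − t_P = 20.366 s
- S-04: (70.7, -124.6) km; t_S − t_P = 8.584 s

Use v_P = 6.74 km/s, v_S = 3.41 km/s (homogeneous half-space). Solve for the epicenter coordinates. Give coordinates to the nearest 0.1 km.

x ≈ 25.0 km, y ≈ -86.9 km

Distance from S−P lag: d = Δt · v_P v_S / (v_P − v_S) = Δt · (6.74·3.41)/(6.74−3.41) ≈ 6.9019·Δt.
So d_S-02 = 199.73, d_S-03 = 140.56, d_S-04 = 59.25 km.
Circle about each station: (x + 96.4)² + (y − 71.7)² = 199.73²; (x − 152.4)² + (y + 27.5)² = 140.56²; (x − 70.7)² + (y + 124.6)² = 59.25².
Subtracting pairs of circle equations eliminates x²+y² and gives linear equations (the radical axes):
497.6 x − 198.4 y = 29683.12
334.2 x − 392.6 y = 42471.31
Solving the 2×2 system: x ≈ 25.0, y ≈ -86.9 km.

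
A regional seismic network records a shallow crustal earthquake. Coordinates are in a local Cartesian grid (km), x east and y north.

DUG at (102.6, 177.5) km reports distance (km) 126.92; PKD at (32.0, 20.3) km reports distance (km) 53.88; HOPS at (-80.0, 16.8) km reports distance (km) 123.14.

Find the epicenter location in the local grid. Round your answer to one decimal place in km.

Circle about each station: (x − 102.6)² + (y − 177.5)² = 126.92²; (x − 32.0)² + (y − 20.3)² = 53.88²; (x + 80.0)² + (y − 16.8)² = 123.14².
Subtracting the DUG equation from the PKD and HOPS equations removes the quadratic terms:
-141.2 x − 314.4 y = -27391.29
-365.2 x − 321.4 y = -34405.54
Solving the 2×2 system: x ≈ 29.0, y ≈ 74.1 km.

(29.0, 74.1)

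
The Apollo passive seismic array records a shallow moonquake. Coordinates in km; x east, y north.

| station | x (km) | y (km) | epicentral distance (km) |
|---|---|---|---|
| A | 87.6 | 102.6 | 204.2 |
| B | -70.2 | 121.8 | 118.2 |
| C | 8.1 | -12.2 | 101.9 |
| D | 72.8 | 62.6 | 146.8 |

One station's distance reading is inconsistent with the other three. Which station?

D

Solve using three stations at a time. Using A, B, C (subtract circle equations pairwise → linear system) gives (x, y) ≈ (-92.1, 5.7).
Distances from that point to each station vs reported:
  A: calculated 204.1 vs reported 204.2 → residual 0.1 km
  B: calculated 118.1 vs reported 118.2 → residual 0.1 km
  C: calculated 101.8 vs reported 101.9 → residual 0.1 km
  D: calculated 174.4 vs reported 146.8 → residual 27.6 km
A, B, C are mutually consistent (residuals ≈ 0); D is off by 27.6 km.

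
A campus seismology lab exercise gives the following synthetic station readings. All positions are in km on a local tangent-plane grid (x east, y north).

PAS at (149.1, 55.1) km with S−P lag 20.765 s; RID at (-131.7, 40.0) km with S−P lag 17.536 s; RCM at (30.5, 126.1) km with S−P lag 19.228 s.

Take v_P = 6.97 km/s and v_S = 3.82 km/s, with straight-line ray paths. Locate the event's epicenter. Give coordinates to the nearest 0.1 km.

Distance from S−P lag: d = Δt · v_P v_S / (v_P − v_S) = Δt · (6.97·3.82)/(6.97−3.82) ≈ 8.4525·Δt.
So d_PAS = 175.52, d_RID = 148.22, d_RCM = 162.52 km.
Circle about each station: (x − 149.1)² + (y − 55.1)² = 175.52²; (x + 131.7)² + (y − 40.0)² = 148.22²; (x − 30.5)² + (y − 126.1)² = 162.52².
Subtracting the PAS equation from the RID and RCM equations removes the quadratic terms:
-561.6 x − 30.2 y = 2516.17
-237.2 x + 142.0 y = -4040.84
Solving the 2×2 system: x ≈ -2.7, y ≈ -33.0 km.

(-2.7, -33.0)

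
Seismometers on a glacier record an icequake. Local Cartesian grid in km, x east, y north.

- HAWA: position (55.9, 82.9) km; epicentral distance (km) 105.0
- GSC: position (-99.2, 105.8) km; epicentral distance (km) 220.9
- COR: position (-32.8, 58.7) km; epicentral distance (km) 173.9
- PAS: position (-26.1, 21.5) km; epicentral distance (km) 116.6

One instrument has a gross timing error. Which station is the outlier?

Solve using three stations at a time. Using HAWA, GSC, PAS (subtract circle equations pairwise → linear system) gives (x, y) ≈ (83.5, -18.4).
Distances from that point to each station vs reported:
  HAWA: calculated 105.0 vs reported 105.0 → residual 0.0 km
  GSC: calculated 220.9 vs reported 220.9 → residual 0.0 km
  COR: calculated 139.5 vs reported 173.9 → residual 34.4 km
  PAS: calculated 116.6 vs reported 116.6 → residual 0.0 km
HAWA, GSC, PAS are mutually consistent (residuals ≈ 0); COR is off by 34.4 km.

COR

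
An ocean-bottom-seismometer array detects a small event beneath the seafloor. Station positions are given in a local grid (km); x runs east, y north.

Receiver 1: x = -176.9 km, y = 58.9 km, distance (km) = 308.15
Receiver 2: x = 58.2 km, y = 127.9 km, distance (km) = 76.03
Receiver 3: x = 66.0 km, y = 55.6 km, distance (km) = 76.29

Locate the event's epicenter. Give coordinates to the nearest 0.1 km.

(128.6, 99.2)

Circle about each station: (x + 176.9)² + (y − 58.9)² = 308.15²; (x − 58.2)² + (y − 127.9)² = 76.03²; (x − 66.0)² + (y − 55.6)² = 76.29².
Subtracting the Receiver 1 equation from the Receiver 2 and Receiver 3 equations removes the quadratic terms:
470.2 x + 138.0 y = 74158.69
485.8 x − 6.6 y = 61820.80
Solving the 2×2 system: x ≈ 128.6, y ≈ 99.2 km.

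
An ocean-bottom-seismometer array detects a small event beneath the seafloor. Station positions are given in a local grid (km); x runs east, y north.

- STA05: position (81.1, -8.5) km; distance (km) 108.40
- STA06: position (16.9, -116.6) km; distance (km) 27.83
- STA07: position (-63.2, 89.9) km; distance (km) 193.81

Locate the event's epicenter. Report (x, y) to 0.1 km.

Circle about each station: (x − 81.1)² + (y + 8.5)² = 108.40²; (x − 16.9)² + (y + 116.6)² = 27.83²; (x + 63.2)² + (y − 89.9)² = 193.81².
Subtracting the STA05 equation from the STA06 and STA07 equations removes the quadratic terms:
-128.4 x − 216.2 y = 18207.76
-288.6 x + 196.8 y = -20384.97
Solving the 2×2 system: x ≈ 9.4, y ≈ -89.8 km.

(9.4, -89.8)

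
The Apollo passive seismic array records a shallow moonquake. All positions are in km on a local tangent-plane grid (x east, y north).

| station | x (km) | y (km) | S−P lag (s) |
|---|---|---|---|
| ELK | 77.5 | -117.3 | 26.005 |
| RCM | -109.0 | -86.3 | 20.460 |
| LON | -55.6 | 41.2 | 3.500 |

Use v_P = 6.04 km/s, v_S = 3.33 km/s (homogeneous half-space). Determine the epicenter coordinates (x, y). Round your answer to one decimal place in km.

Distance from S−P lag: d = Δt · v_P v_S / (v_P − v_S) = Δt · (6.04·3.33)/(6.04−3.33) ≈ 7.4218·Δt.
So d_ELK = 193.01, d_RCM = 151.85, d_LON = 25.98 km.
Circle about each station: (x − 77.5)² + (y + 117.3)² = 193.01²; (x + 109.0)² + (y + 86.3)² = 151.85²; (x + 55.6)² + (y − 41.2)² = 25.98².
Subtracting the ELK equation from the RCM and LON equations removes the quadratic terms:
-373.0 x + 62.0 y = 13757.59
-266.2 x + 317.0 y = 21601.16
Solving the 2×2 system: x ≈ -29.7, y ≈ 43.2 km.

x ≈ -29.7 km, y ≈ 43.2 km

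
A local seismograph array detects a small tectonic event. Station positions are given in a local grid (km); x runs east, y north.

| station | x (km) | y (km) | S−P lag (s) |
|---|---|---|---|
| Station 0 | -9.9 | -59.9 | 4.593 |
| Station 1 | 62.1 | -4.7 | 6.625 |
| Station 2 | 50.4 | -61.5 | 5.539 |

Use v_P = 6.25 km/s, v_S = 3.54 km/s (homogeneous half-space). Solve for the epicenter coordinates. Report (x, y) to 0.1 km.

Distance from S−P lag: d = Δt · v_P v_S / (v_P − v_S) = Δt · (6.25·3.54)/(6.25−3.54) ≈ 8.1642·Δt.
So d_Station 0 = 37.50, d_Station 1 = 54.09, d_Station 2 = 45.22 km.
Circle about each station: (x + 9.9)² + (y + 59.9)² = 37.50²; (x − 62.1)² + (y + 4.7)² = 54.09²; (x − 50.4)² + (y + 61.5)² = 45.22².
Subtracting the Station 0 equation from the Station 1 and Station 2 equations removes the quadratic terms:
144.0 x + 110.4 y = -1327.00
120.6 x − 3.2 y = 1997.79
Solving the 2×2 system: x ≈ 15.7, y ≈ -32.5 km.

15.7 km east, -32.5 km north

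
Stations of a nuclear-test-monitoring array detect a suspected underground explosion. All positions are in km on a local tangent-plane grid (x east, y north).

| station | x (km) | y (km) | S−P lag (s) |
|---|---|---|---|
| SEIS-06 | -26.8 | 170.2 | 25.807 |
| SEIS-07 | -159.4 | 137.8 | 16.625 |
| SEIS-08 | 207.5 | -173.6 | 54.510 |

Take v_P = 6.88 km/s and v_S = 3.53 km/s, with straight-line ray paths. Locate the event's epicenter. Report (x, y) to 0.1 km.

x ≈ -137.4 km, y ≈ 19.3 km

Distance from S−P lag: d = Δt · v_P v_S / (v_P − v_S) = Δt · (6.88·3.53)/(6.88−3.53) ≈ 7.2497·Δt.
So d_SEIS-06 = 187.09, d_SEIS-07 = 120.53, d_SEIS-08 = 395.18 km.
Circle about each station: (x + 26.8)² + (y − 170.2)² = 187.09²; (x + 159.4)² + (y − 137.8)² = 120.53²; (x − 207.5)² + (y + 173.6)² = 395.18².
Subtracting the SEIS-06 equation from the SEIS-07 and SEIS-08 equations removes the quadratic terms:
-265.2 x − 64.8 y = 35186.11
468.6 x − 687.6 y = -77657.63
Solving the 2×2 system: x ≈ -137.4, y ≈ 19.3 km.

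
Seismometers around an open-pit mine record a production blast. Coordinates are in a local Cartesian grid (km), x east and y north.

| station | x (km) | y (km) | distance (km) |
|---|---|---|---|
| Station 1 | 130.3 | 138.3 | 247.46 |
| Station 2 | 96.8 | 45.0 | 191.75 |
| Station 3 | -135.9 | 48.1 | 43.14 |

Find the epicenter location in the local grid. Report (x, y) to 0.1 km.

(-94.7, 35.3)

Circle about each station: (x − 130.3)² + (y − 138.3)² = 247.46²; (x − 96.8)² + (y − 45.0)² = 191.75²; (x + 135.9)² + (y − 48.1)² = 43.14².
Subtracting the Station 1 equation from the Station 2 and Station 3 equations removes the quadratic terms:
-67.0 x − 186.6 y = -241.35
-532.4 x − 180.4 y = 44052.83
Solving the 2×2 system: x ≈ -94.7, y ≈ 35.3 km.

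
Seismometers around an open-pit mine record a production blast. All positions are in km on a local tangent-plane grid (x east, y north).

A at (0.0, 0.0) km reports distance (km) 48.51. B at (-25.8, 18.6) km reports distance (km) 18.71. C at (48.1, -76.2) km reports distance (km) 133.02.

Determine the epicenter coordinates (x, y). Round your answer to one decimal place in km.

(-44.5, 19.3)

Circle about each station: x² + y² = 48.51²; (x + 25.8)² + (y − 18.6)² = 18.71²; (x − 48.1)² + (y + 76.2)² = 133.02².
Subtracting pairs of circle equations eliminates x²+y² and gives linear equations (the radical axes):
-51.6 x + 37.2 y = 3014.76
96.2 x − 152.4 y = -7221.05
Solving the 2×2 system: x ≈ -44.5, y ≈ 19.3 km.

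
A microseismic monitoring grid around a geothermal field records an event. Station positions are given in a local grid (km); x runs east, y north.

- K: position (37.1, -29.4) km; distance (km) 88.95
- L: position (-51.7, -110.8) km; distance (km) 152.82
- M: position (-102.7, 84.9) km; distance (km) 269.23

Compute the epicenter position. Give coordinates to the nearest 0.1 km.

100.0 km east, -92.3 km north

Circle about each station: (x − 37.1)² + (y + 29.4)² = 88.95²; (x + 51.7)² + (y + 110.8)² = 152.82²; (x + 102.7)² + (y − 84.9)² = 269.23².
Subtracting pairs of circle equations eliminates x²+y² and gives linear equations (the radical axes):
-177.6 x − 162.8 y = -2733.09
-279.6 x + 228.6 y = -49058.16
Solving the 2×2 system: x ≈ 100.0, y ≈ -92.3 km.
Check against K (with the unrounded x, y): √((x − 37.1)²+(y + 29.4)²) = 88.95 ≈ 88.95 km. ✓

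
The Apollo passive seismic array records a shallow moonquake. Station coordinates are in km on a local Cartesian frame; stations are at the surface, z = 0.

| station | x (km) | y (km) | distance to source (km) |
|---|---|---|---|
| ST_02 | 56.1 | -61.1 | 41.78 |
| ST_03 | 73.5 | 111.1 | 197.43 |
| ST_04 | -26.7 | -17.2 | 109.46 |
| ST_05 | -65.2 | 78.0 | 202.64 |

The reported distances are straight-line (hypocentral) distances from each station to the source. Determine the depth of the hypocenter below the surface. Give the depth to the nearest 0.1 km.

depth ≈ 36.1 km

Each station gives a sphere (x−x_i)² + (y−y_i)² + z² = d_i² (stations at z=0).
Subtracting the ST_02 sphere from ST_03 and ST_04: z² cancels, leaving linear equations in x and y:
34.8 x + 344.4 y = -26368.00
-165.6 x + 87.8 y = -16107.61
Solving: x ≈ 53.794, y ≈ -81.998 km (keep extra digits for the depth step; rounded: 53.8, -82.0).
Then from the ST_02 sphere: z² = 41.78² − (x − 56.1)² − (y + 61.1)² with x = 53.794, y = -81.998, so z ≈ 36.104 ≈ 36.1 km.
Check against ST_05 (with the unrounded solution): distance 202.64 ≈ 202.64 km. ✓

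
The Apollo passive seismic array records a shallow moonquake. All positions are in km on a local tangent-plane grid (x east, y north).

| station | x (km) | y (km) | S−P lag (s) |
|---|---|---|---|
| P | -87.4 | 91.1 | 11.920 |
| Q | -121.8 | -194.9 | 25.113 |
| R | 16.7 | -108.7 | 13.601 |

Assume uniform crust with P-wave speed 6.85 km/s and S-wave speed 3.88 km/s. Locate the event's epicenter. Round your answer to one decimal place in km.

-22.3 km east, 6.6 km north

Distance from S−P lag: d = Δt · v_P v_S / (v_P − v_S) = Δt · (6.85·3.88)/(6.85−3.88) ≈ 8.9488·Δt.
So d_P = 106.67, d_Q = 224.73, d_R = 121.71 km.
Circle about each station: (x + 87.4)² + (y − 91.1)² = 106.67²; (x + 121.8)² + (y + 194.9)² = 224.73²; (x − 16.7)² + (y + 108.7)² = 121.71².
Subtracting pairs of circle equations eliminates x²+y² and gives linear equations (the radical axes):
-68.8 x − 572.0 y = -2241.80
208.2 x − 399.6 y = -7278.23
Solving the 2×2 system: x ≈ -22.3, y ≈ 6.6 km.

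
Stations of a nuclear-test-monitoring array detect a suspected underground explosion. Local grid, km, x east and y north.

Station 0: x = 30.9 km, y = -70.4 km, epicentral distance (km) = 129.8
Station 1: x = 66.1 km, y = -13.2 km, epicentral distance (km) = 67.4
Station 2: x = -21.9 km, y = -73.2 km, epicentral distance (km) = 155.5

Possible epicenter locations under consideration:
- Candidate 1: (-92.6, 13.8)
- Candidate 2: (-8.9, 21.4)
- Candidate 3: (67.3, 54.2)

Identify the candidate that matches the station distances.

For each candidate, compare |candidate − station| to the reported distance:
Candidate 1: residuals Station 0 19.7, Station 1 93.6, Station 2 43.4 → max 93.6 km
Candidate 2: residuals Station 0 29.7, Station 1 15.2, Station 2 60.0 → max 60.0 km
Candidate 3: residuals Station 0 0.0, Station 1 0.0, Station 2 0.0 → max 0.0 km
Only Candidate 3 has all residuals ≈ 0.

Candidate 3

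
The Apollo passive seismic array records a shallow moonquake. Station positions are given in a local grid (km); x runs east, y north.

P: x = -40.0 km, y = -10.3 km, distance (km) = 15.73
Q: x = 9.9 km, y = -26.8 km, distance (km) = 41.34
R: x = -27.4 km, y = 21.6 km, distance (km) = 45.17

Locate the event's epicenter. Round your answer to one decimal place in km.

Circle about each station: (x + 40.0)² + (y + 10.3)² = 15.73²; (x − 9.9)² + (y + 26.8)² = 41.34²; (x + 27.4)² + (y − 21.6)² = 45.17².
Subtracting the P equation from the Q and R equations removes the quadratic terms:
99.8 x − 33.0 y = -2351.40
25.2 x + 63.8 y = -2281.67
Solving the 2×2 system: x ≈ -31.3, y ≈ -23.4 km.

x ≈ -31.3 km, y ≈ -23.4 km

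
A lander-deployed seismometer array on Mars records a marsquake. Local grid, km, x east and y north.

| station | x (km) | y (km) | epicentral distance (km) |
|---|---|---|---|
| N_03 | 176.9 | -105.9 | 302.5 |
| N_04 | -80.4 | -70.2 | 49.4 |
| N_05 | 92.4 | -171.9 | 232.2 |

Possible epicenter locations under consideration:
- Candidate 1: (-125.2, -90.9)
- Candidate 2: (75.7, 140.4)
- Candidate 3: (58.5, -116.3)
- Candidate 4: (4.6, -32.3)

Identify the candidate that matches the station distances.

Candidate 1

For each candidate, compare |candidate − station| to the reported distance:
Candidate 1: residuals N_03 0.0, N_04 0.0, N_05 0.0 → max 0.0 km
Candidate 2: residuals N_03 36.2, N_04 212.7, N_05 80.5 → max 212.7 km
Candidate 3: residuals N_03 183.6, N_04 97.0, N_05 167.1 → max 183.6 km
Candidate 4: residuals N_03 115.1, N_04 43.7, N_05 67.3 → max 115.1 km
Only Candidate 1 has all residuals ≈ 0.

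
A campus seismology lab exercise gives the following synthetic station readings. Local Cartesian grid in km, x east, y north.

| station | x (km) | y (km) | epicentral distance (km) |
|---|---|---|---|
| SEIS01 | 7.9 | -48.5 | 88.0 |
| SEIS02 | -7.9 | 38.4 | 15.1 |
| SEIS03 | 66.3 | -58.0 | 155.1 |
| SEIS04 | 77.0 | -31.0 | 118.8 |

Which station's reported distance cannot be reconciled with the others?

Solve using three stations at a time. Using SEIS01, SEIS02, SEIS04 (subtract circle equations pairwise → linear system) gives (x, y) ≈ (-22.3, 34.1).
Distances from that point to each station vs reported:
  SEIS01: calculated 88.0 vs reported 88.0 → residual 0.0 km
  SEIS02: calculated 15.1 vs reported 15.1 → residual 0.0 km
  SEIS03: calculated 127.9 vs reported 155.1 → residual 27.2 km
  SEIS04: calculated 118.8 vs reported 118.8 → residual 0.0 km
SEIS01, SEIS02, SEIS04 are mutually consistent (residuals ≈ 0); SEIS03 is off by 27.2 km.

SEIS03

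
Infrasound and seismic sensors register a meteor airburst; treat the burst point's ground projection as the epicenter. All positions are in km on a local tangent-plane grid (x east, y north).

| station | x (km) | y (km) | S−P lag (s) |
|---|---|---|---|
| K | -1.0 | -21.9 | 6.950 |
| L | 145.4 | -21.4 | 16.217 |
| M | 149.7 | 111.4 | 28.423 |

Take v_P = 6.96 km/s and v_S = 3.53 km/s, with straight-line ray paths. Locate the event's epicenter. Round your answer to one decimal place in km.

(34.7, -56.6)

Distance from S−P lag: d = Δt · v_P v_S / (v_P − v_S) = Δt · (6.96·3.53)/(6.96−3.53) ≈ 7.1629·Δt.
So d_K = 49.78, d_L = 116.16, d_M = 203.59 km.
Circle about each station: (x + 1.0)² + (y + 21.9)² = 49.78²; (x − 145.4)² + (y + 21.4)² = 116.16²; (x − 149.7)² + (y − 111.4)² = 203.59².
Subtracting the K equation from the L and M equations removes the quadratic terms:
292.8 x + 1.0 y = 10103.41
301.4 x + 266.6 y = -4631.40
Solving the 2×2 system: x ≈ 34.7, y ≈ -56.6 km.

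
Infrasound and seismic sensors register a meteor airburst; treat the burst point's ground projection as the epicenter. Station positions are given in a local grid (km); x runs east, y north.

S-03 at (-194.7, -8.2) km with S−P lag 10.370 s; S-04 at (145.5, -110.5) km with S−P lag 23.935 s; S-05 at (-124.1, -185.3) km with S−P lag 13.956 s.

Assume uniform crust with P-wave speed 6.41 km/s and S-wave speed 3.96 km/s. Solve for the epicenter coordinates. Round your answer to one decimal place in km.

x ≈ -93.4 km, y ≈ -44.0 km

Distance from S−P lag: d = Δt · v_P v_S / (v_P − v_S) = Δt · (6.41·3.96)/(6.41−3.96) ≈ 10.3607·Δt.
So d_S-03 = 107.44, d_S-04 = 247.98, d_S-05 = 144.59 km.
Circle about each station: (x + 194.7)² + (y + 8.2)² = 107.44²; (x − 145.5)² + (y + 110.5)² = 247.98²; (x + 124.1)² + (y + 185.3)² = 144.59².
Subtracting pairs of circle equations eliminates x²+y² and gives linear equations (the radical axes):
680.4 x − 204.6 y = -54545.56
141.2 x − 354.2 y = 2398.66
Solving the 2×2 system: x ≈ -93.4, y ≈ -44.0 km.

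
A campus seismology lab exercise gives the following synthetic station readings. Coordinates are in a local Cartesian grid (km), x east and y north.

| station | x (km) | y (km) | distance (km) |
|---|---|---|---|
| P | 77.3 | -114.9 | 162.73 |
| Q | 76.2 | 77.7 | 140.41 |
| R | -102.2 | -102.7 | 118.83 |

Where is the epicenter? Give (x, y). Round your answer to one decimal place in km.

Circle about each station: (x − 77.3)² + (y + 114.9)² = 162.73²; (x − 76.2)² + (y − 77.7)² = 140.41²; (x + 102.2)² + (y + 102.7)² = 118.83².
Subtracting the P equation from the Q and R equations removes the quadratic terms:
-2.2 x + 385.2 y = -567.49
-359.0 x + 24.4 y = 14175.31
Solving the 2×2 system: x ≈ -39.6, y ≈ -1.7 km.

-39.6 km east, -1.7 km north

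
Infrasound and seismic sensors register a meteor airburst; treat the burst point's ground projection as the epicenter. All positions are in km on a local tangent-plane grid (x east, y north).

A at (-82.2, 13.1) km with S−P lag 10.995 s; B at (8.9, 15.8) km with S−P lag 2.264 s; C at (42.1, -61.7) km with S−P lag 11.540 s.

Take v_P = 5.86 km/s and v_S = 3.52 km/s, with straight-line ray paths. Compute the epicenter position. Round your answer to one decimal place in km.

Distance from S−P lag: d = Δt · v_P v_S / (v_P − v_S) = Δt · (5.86·3.52)/(5.86−3.52) ≈ 8.8150·Δt.
So d_A = 96.92, d_B = 19.96, d_C = 101.73 km.
Circle about each station: (x + 82.2)² + (y − 13.1)² = 96.92²; (x − 8.9)² + (y − 15.8)² = 19.96²; (x − 42.1)² + (y + 61.7)² = 101.73².
Subtracting pairs of circle equations eliminates x²+y² and gives linear equations (the radical axes):
182.2 x + 5.4 y = 2395.48
248.6 x − 149.6 y = -2304.66
Solving the 2×2 system: x ≈ 12.1, y ≈ 35.5 km.

x ≈ 12.1 km, y ≈ 35.5 km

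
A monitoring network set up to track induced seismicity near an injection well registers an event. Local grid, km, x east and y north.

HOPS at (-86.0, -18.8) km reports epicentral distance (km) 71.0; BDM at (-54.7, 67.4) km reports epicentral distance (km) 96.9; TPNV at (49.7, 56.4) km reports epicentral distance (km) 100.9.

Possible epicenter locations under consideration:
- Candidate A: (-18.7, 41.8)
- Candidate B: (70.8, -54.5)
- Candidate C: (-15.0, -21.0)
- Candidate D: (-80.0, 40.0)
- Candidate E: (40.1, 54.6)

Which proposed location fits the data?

For each candidate, compare |candidate − station| to the reported distance:
Candidate A: residuals HOPS 19.6, BDM 52.7, TPNV 31.0 → max 52.7 km
Candidate B: residuals HOPS 89.8, BDM 78.1, TPNV 12.0 → max 89.8 km
Candidate C: residuals HOPS 0.0, BDM 0.0, TPNV 0.0 → max 0.0 km
Candidate D: residuals HOPS 11.9, BDM 59.6, TPNV 29.8 → max 59.6 km
Candidate E: residuals HOPS 74.9, BDM 1.2, TPNV 91.1 → max 91.1 km
Only Candidate C has all residuals ≈ 0.

Candidate C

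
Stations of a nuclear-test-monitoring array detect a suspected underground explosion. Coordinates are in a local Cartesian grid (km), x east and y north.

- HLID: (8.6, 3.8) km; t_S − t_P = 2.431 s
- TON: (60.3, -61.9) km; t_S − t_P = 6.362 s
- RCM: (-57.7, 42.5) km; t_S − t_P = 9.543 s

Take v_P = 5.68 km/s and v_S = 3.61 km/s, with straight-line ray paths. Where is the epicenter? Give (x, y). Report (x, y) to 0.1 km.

13.4 km east, -19.8 km north

Distance from S−P lag: d = Δt · v_P v_S / (v_P − v_S) = Δt · (5.68·3.61)/(5.68−3.61) ≈ 9.9057·Δt.
So d_HLID = 24.08, d_TON = 63.02, d_RCM = 94.53 km.
Circle about each station: (x − 8.6)² + (y − 3.8)² = 24.08²; (x − 60.3)² + (y + 61.9)² = 63.02²; (x + 57.7)² + (y − 42.5)² = 94.53².
Subtracting the HLID equation from the TON and RCM equations removes the quadratic terms:
103.4 x − 131.4 y = 3987.63
-132.6 x + 77.4 y = -3308.93
Solving the 2×2 system: x ≈ 13.4, y ≈ -19.8 km.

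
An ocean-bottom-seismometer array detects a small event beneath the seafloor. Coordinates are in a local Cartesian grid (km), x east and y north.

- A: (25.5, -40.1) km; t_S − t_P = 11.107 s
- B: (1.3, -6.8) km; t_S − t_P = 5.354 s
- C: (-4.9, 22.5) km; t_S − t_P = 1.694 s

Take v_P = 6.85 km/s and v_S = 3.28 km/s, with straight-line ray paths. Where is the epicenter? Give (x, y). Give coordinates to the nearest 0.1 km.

(4.9, 26.7)

Distance from S−P lag: d = Δt · v_P v_S / (v_P − v_S) = Δt · (6.85·3.28)/(6.85−3.28) ≈ 6.2936·Δt.
So d_A = 69.90, d_B = 33.70, d_C = 10.66 km.
Circle about each station: (x − 25.5)² + (y + 40.1)² = 69.90²; (x − 1.3)² + (y + 6.8)² = 33.70²; (x + 4.9)² + (y − 22.5)² = 10.66².
Subtracting pairs of circle equations eliminates x²+y² and gives linear equations (the radical axes):
-48.4 x + 66.6 y = 1539.99
-60.8 x + 125.2 y = 3044.37
Solving the 2×2 system: x ≈ 4.9, y ≈ 26.7 km.
Check against A (with the unrounded x, y): √((x − 25.5)²+(y + 40.1)²) = 69.91 ≈ 69.90 km. ✓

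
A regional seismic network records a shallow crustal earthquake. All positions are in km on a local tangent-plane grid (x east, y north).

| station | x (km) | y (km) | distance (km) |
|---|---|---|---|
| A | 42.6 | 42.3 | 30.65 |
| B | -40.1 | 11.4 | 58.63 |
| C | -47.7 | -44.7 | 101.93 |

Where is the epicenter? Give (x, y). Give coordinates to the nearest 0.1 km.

x ≈ 12.3 km, y ≈ 37.7 km

Circle about each station: (x − 42.6)² + (y − 42.3)² = 30.65²; (x + 40.1)² + (y − 11.4)² = 58.63²; (x + 47.7)² + (y + 44.7)² = 101.93².
Subtracting the A equation from the B and C equations removes the quadratic terms:
-165.4 x − 61.8 y = -4364.13
-180.6 x − 174.0 y = -8780.97
Solving the 2×2 system: x ≈ 12.3, y ≈ 37.7 km.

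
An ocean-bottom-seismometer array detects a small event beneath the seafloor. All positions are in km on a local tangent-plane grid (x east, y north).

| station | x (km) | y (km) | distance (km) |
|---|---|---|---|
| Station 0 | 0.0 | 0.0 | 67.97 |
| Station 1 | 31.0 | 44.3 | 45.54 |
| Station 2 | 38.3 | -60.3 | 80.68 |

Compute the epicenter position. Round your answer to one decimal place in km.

(66.2, 15.4)

Circle about each station: x² + y² = 67.97²; (x − 31.0)² + (y − 44.3)² = 45.54²; (x − 38.3)² + (y + 60.3)² = 80.68².
Subtracting the Station 0 equation from the Station 1 and Station 2 equations removes the quadratic terms:
62.0 x + 88.6 y = 5469.52
76.6 x − 120.6 y = 3213.64
Solving the 2×2 system: x ≈ 66.2, y ≈ 15.4 km.
Check against Station 0 (with the unrounded x, y): √(x²+y²) = 67.97 ≈ 67.97 km. ✓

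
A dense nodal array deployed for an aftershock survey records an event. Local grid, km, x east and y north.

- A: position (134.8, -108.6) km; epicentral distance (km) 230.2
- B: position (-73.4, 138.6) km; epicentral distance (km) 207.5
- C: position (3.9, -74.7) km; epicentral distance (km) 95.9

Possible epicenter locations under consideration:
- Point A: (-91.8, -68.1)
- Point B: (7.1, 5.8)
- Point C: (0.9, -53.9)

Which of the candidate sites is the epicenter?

Point A

For each candidate, compare |candidate − station| to the reported distance:
Point A: residuals A 0.0, B 0.0, C 0.0 → max 0.0 km
Point B: residuals A 58.8, B 52.2, C 15.3 → max 58.8 km
Point C: residuals A 85.6, B 1.2, C 74.9 → max 85.6 km
Only Point A has all residuals ≈ 0.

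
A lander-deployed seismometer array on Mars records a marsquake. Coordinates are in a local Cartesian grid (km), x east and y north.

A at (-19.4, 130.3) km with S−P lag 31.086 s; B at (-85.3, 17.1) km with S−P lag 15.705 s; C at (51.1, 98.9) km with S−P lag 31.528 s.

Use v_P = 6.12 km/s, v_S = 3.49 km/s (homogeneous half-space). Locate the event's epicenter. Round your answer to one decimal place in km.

Distance from S−P lag: d = Δt · v_P v_S / (v_P − v_S) = Δt · (6.12·3.49)/(6.12−3.49) ≈ 8.1212·Δt.
So d_A = 252.46, d_B = 127.54, d_C = 256.05 km.
Circle about each station: (x + 19.4)² + (y − 130.3)² = 252.46²; (x + 85.3)² + (y − 17.1)² = 127.54²; (x − 51.1)² + (y − 98.9)² = 256.05².
Subtracting the A equation from the B and C equations removes the quadratic terms:
-131.8 x − 226.4 y = 37683.65
141.0 x − 62.8 y = -6787.58
Solving the 2×2 system: x ≈ -97.1, y ≈ -109.9 km.

-97.1 km east, -109.9 km north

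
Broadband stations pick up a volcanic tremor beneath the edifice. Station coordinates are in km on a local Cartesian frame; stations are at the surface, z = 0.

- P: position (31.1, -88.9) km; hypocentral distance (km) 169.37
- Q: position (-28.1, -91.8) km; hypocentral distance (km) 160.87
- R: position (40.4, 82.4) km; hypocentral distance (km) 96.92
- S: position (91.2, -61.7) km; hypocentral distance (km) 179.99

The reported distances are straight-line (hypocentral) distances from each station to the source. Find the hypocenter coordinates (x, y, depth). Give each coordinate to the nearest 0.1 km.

x ≈ -29.4 km, y ≈ 56.6 km, depth ≈ 62.1 km

Each station gives a sphere (x−x_i)² + (y−y_i)² + z² = d_i² (stations at z=0).
Subtracting the P sphere from Q and R: z² cancels, leaving linear equations in x and y:
-118.4 x − 5.8 y = 3153.47
18.6 x + 342.6 y = 18844.21
Solving: x ≈ -29.407, y ≈ 56.600 km (keep extra digits for the depth step; rounded: -29.4, 56.6).
Then from the P sphere: z² = 169.37² − (x − 31.1)² − (y + 88.9)² with x = -29.407, y = 56.600, so z ≈ 62.087 ≈ 62.1 km.
Check against S (with the unrounded solution): distance 179.99 ≈ 179.99 km. ✓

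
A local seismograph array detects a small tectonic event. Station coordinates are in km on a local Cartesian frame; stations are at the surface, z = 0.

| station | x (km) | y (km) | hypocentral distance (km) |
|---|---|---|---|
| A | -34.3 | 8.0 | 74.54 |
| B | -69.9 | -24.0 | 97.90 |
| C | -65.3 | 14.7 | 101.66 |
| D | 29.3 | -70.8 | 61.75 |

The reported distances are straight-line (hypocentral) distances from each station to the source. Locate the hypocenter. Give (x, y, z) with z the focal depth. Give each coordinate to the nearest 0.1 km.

x ≈ 19.5 km, y ≈ -24.7 km, depth ≈ 39.9 km

Each station gives a sphere (x−x_i)² + (y−y_i)² + z² = d_i² (stations at z=0).
Subtracting the A sphere from B and C: z² cancels, leaving linear equations in x and y:
-71.2 x − 64.0 y = 193.32
-62.0 x + 13.4 y = -1538.85
Solving: x ≈ 19.483, y ≈ -24.695 km (keep extra digits for the depth step; rounded: 19.5, -24.7).
Then from the A sphere: z² = 74.54² − (x + 34.3)² − (y − 8.0)² with x = 19.483, y = -24.695, so z ≈ 39.933 ≈ 39.9 km.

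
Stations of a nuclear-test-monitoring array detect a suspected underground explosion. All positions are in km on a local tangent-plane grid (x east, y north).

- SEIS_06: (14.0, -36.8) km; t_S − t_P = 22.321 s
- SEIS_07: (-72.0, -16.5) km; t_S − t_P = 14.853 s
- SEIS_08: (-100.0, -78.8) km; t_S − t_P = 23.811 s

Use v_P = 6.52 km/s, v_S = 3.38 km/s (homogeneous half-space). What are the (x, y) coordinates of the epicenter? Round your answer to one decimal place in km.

-81.6 km east, 87.3 km north

Distance from S−P lag: d = Δt · v_P v_S / (v_P − v_S) = Δt · (6.52·3.38)/(6.52−3.38) ≈ 7.0183·Δt.
So d_SEIS_06 = 156.66, d_SEIS_07 = 104.24, d_SEIS_08 = 167.11 km.
Circle about each station: (x − 14.0)² + (y + 36.8)² = 156.66²; (x + 72.0)² + (y + 16.5)² = 104.24²; (x + 100.0)² + (y + 78.8)² = 167.11².
Subtracting pairs of circle equations eliminates x²+y² and gives linear equations (the radical axes):
-172.0 x + 40.6 y = 17582.39
-228.0 x − 84.0 y = 11275.80
Solving the 2×2 system: x ≈ -81.6, y ≈ 87.3 km.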